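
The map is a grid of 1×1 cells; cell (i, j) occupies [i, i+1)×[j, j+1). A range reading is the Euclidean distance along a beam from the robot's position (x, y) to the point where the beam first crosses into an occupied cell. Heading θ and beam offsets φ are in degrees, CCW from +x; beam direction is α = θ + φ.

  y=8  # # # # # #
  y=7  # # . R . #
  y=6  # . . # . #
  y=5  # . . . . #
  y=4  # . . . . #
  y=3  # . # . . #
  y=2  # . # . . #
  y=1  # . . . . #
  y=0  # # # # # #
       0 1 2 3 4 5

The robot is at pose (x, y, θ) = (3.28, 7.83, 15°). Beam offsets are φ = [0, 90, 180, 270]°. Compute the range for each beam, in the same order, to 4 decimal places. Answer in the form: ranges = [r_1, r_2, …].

ranges = [0.6568, 0.1760, 1.3252, 0.8593]

beam 1: φ=0°, α=15°
  cosα=0.9659 sinα=0.2588 | (3,7) | tMaxX 0.7454 tMaxY 0.6568 | tΔX 1.0353 tΔY 3.8637
    t=0.6568 [y] (3,8) — stop
  → r_1 = 0.6568
beam 2: φ=90°, α=105°
  cosα=-0.2588 sinα=0.9659 | (3,7) | tMaxX 1.0818 tMaxY 0.1760 | tΔX 3.8637 tΔY 1.0353
    t=0.1760 [y] (3,8) — stop
  → r_2 = 0.1760
beam 3: φ=180°, α=195°
  cosα=-0.9659 sinα=-0.2588 | (3,7) | tMaxX 0.2899 tMaxY 3.2069 | tΔX 1.0353 tΔY 3.8637
    t=0.2899 [x] (2,7)
    t=1.3252 [x] (1,7) — stop
  → r_3 = 1.3252
beam 4: φ=270°, α=285°
  cosα=0.2588 sinα=-0.9659 | (3,7) | tMaxX 2.7819 tMaxY 0.8593 | tΔX 3.8637 tΔY 1.0353
    t=0.8593 [y] (3,6) — stop
  → r_4 = 0.8593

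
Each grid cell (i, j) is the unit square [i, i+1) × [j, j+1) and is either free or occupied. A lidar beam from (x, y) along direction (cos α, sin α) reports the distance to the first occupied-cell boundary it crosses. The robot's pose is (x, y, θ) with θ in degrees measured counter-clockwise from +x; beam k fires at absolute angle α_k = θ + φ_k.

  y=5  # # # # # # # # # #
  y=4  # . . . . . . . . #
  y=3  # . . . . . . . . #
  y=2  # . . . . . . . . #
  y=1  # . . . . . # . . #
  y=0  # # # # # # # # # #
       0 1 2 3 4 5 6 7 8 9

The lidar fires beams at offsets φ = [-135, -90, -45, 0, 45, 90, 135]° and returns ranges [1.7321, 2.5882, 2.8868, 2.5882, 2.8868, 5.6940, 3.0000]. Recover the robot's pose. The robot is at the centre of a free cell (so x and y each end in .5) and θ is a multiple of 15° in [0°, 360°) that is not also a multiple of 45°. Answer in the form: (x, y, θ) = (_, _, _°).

The pose lattice has 31·16 = 496 candidates. Test each by forward raycasting.
  (7.5, 4.5, 345°): beam 1 = 7.0000 ≠ 1.7321 ✗
  (6.5, 4.5, 30°): beam 1 = 3.6235 ≠ 1.7321 ✗
  (1.5, 3.5, 15°): beam 1 = 1.0000 ≠ 1.7321 ✗
  (8.5, 2.5, 75°): beam 1 = 1.0000 ≠ 1.7321 ✗
  …
  (3.5, 3.5, 255°): r_1=1.7321, r_2=2.5882, r_3=2.8868, r_4=2.5882, r_5=2.8868, r_6=5.6940, r_7=3.0000 — all match ✓
Unique over the lattice → pose = (3.5, 3.5, 255°).

(x, y, θ) = (3.5, 3.5, 255°)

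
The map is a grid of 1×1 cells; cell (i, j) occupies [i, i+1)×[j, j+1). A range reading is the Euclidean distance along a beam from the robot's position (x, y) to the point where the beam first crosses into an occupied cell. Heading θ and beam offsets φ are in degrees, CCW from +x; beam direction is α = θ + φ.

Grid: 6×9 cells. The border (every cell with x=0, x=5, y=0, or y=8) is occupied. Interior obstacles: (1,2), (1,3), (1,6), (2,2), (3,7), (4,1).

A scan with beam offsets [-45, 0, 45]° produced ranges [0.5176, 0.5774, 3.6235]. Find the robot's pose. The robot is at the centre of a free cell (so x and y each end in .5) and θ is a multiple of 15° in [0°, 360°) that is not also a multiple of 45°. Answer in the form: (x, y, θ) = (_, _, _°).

Enumerate (i+0.5, j+0.5, θ) over the 22 free cells and 16 admissible headings. For each, cast all 3 beams and compare to the given ranges.
  (4.5, 2.5, 60°): beam 2 = 1.0000 ≠ 0.5774 ✗
  (4.5, 4.5, 15°): beam 1 = 0.5774 ≠ 0.5176 ✗
  (3.5, 5.5, 105°): beam 1 = 2.8868 ≠ 0.5176 ✗
  (1.5, 7.5, 345°): beam 1 = 0.5774 ≠ 0.5176 ✗
  …
  (1.5, 4.5, 300°): r_1=0.5176, r_2=0.5774, r_3=3.6235 — all match ✓
No second candidate reproduces the full scan.

(x, y, θ) = (1.5, 4.5, 300°)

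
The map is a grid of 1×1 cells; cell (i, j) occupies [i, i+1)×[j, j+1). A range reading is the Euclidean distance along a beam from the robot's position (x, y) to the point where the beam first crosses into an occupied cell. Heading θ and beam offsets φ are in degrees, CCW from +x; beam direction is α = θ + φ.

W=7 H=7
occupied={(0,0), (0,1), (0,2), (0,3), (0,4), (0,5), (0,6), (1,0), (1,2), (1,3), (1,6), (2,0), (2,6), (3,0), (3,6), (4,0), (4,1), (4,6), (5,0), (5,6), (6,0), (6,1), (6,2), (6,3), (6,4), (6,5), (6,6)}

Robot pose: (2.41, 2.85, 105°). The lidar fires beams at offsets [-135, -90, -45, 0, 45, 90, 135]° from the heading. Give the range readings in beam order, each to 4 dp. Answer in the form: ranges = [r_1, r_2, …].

beam 1: φ=-135°, α=330°
  direction (0.8660, -0.5000); cell (2,2); t to first gridline: x 0.6813, y 1.7000 (then +1.1547 / +2.0000)
    (3,2) via x @ 0.6813
    (3,1) via y @ 1.7000
    (4,1) via x @ 1.8360  # hit
  → r_1 = 1.8360
beam 2: φ=-90°, α=15°
  direction (0.9659, 0.2588); cell (2,2); t to first gridline: x 0.6108, y 0.5796 (then +1.0353 / +3.8637)
    (2,3) via y @ 0.5796
    (3,3) via x @ 0.6108
    (4,3) via x @ 1.6461
    (5,3) via x @ 2.6814
    (6,3) via x @ 3.7166  # hit
  → r_2 = 3.7166
beam 3: φ=-45°, α=60°
  direction (0.5000, 0.8660); cell (2,2); t to first gridline: x 1.1800, y 0.1732 (then +2.0000 / +1.1547)
    (2,3) via y @ 0.1732
    (3,3) via x @ 1.1800
    (3,4) via y @ 1.3279
    (3,5) via y @ 2.4826
    (4,5) via x @ 3.1800
    (4,6) via y @ 3.6373  # hit
  → r_3 = 3.6373
beam 4: φ=0°, α=105°
  direction (-0.2588, 0.9659); cell (2,2); t to first gridline: x 1.5841, y 0.1553 (then +3.8637 / +1.0353)
    (2,3) via y @ 0.1553
    (2,4) via y @ 1.1906
    (1,4) via x @ 1.5841
    (1,5) via y @ 2.2258
    (1,6) via y @ 3.2611  # hit
  → r_4 = 3.2611
beam 5: φ=45°, α=150°
  direction (-0.8660, 0.5000); cell (2,2); t to first gridline: x 0.4734, y 0.3000 (then +1.1547 / +2.0000)
    (2,3) via y @ 0.3000
    (1,3) via x @ 0.4734  # hit
  → r_5 = 0.4734
beam 6: φ=90°, α=195°
  direction (-0.9659, -0.2588); cell (2,2); t to first gridline: x 0.4245, y 3.2841 (then +1.0353 / +3.8637)
    (1,2) via x @ 0.4245  # hit
  → r_6 = 0.4245
beam 7: φ=135°, α=240°
  direction (-0.5000, -0.8660); cell (2,2); t to first gridline: x 0.8200, y 0.9815 (then +2.0000 / +1.1547)
    (1,2) via x @ 0.8200  # hit
  → r_7 = 0.8200

ranges = [1.8360, 3.7166, 3.6373, 3.2611, 0.4734, 0.4245, 0.8200]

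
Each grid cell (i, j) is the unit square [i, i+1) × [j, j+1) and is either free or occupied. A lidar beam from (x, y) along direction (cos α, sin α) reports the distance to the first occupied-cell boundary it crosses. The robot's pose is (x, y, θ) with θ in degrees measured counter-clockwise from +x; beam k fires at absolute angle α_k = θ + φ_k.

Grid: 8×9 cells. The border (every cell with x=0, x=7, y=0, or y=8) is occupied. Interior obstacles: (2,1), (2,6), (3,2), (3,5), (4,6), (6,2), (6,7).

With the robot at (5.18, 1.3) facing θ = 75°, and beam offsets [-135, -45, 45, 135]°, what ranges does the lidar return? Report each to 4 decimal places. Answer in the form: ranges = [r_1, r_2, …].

ranges = [0.3464, 1.4000, 4.2724, 0.6000]

beam 1: φ=-135°, α=300°
  cosα=0.5000 sinα=-0.8660 | (5,1) | tMaxX 1.6400 tMaxY 0.3464 | tΔX 2.0000 tΔY 1.1547
    t=0.3464 [y] (5,0) — stop
  → r_1 = 0.3464
beam 2: φ=-45°, α=30°
  cosα=0.8660 sinα=0.5000 | (5,1) | tMaxX 0.9469 tMaxY 1.4000 | tΔX 1.1547 tΔY 2.0000
    t=0.9469 [x] (6,1)
    t=1.4000 [y] (6,2) — stop
  → r_2 = 1.4000
beam 3: φ=45°, α=120°
  cosα=-0.5000 sinα=0.8660 | (5,1) | tMaxX 0.3600 tMaxY 0.8083 | tΔX 2.0000 tΔY 1.1547
    t=0.3600 [x] (4,1)
    t=0.8083 [y] (4,2)
    t=1.9630 [y] (4,3)
    t=2.3600 [x] (3,3)
    t=3.1177 [y] (3,4)
    t=4.2724 [y] (3,5) — stop
  → r_3 = 4.2724
beam 4: φ=135°, α=210°
  cosα=-0.8660 sinα=-0.5000 | (5,1) | tMaxX 0.2078 tMaxY 0.6000 | tΔX 1.1547 tΔY 2.0000
    t=0.2078 [x] (4,1)
    t=0.6000 [y] (4,0) — stop
  → r_4 = 0.6000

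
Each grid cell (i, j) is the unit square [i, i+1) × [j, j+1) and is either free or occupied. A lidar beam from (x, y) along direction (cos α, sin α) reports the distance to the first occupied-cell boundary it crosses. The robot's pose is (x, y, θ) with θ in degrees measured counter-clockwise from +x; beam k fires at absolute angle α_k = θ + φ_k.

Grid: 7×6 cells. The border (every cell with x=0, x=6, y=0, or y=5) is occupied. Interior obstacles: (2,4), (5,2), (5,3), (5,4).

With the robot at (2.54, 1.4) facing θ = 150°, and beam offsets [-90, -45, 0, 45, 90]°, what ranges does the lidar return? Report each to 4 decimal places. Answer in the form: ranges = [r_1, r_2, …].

beam 1: φ=-90°, α=60°
  d=(0.5000,0.8660)  start (2,1)  tX=0.9200 tY=0.6928  stride 1/|dx|=2.0000 1/|dy|=1.1547
    cross y-line → (2,2), t=0.6928
    cross x-line → (3,2), t=0.9200
    cross y-line → (3,3), t=1.8475
    cross x-line → (4,3), t=2.9200
    cross y-line → (4,4), t=3.0022
    cross y-line → (4,5), t=4.1569 (wall)
  → r_1 = 4.1569
beam 2: φ=-45°, α=105°
  d=(-0.2588,0.9659)  start (2,1)  tX=2.0864 tY=0.6212  stride 1/|dx|=3.8637 1/|dy|=1.0353
    cross y-line → (2,2), t=0.6212
    cross y-line → (2,3), t=1.6564
    cross x-line → (1,3), t=2.0864
    cross y-line → (1,4), t=2.6917
    cross y-line → (1,5), t=3.7270 (wall)
  → r_2 = 3.7270
beam 3: φ=0°, α=150°
  d=(-0.8660,0.5000)  start (2,1)  tX=0.6235 tY=1.2000  stride 1/|dx|=1.1547 1/|dy|=2.0000
    cross x-line → (1,1), t=0.6235
    cross y-line → (1,2), t=1.2000
    cross x-line → (0,2), t=1.7782 (wall)
  → r_3 = 1.7782
beam 4: φ=45°, α=195°
  d=(-0.9659,-0.2588)  start (2,1)  tX=0.5590 tY=1.5455  stride 1/|dx|=1.0353 1/|dy|=3.8637
    cross x-line → (1,1), t=0.5590
    cross y-line → (1,0), t=1.5455 (wall)
  → r_4 = 1.5455
beam 5: φ=90°, α=240°
  d=(-0.5000,-0.8660)  start (2,1)  tX=1.0800 tY=0.4619  stride 1/|dx|=2.0000 1/|dy|=1.1547
    cross y-line → (2,0), t=0.4619 (wall)
  → r_5 = 0.4619

ranges = [4.1569, 3.7270, 1.7782, 1.5455, 0.4619]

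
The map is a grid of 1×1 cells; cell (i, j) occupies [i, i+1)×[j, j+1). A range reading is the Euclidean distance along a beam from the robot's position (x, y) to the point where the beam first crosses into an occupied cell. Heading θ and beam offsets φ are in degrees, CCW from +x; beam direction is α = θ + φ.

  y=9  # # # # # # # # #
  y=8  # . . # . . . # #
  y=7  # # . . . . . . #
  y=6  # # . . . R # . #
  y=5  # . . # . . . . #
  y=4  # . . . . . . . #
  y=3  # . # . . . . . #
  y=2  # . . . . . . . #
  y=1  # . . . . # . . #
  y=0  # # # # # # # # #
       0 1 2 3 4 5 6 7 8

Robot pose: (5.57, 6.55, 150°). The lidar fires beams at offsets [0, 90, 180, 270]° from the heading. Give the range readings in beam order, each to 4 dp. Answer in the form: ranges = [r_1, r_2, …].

ranges = [2.9000, 6.4086, 0.4965, 2.8290]

beam 1: φ=0°, α=150°
  direction (-0.8660, 0.5000); cell (5,6); t to first gridline: x 0.6582, y 0.9000 (then +1.1547 / +2.0000)
    (4,6) via x @ 0.6582
    (4,7) via y @ 0.9000
    (3,7) via x @ 1.8129
    (3,8) via y @ 2.9000  # hit
  → r_1 = 2.9000
beam 2: φ=90°, α=240°
  direction (-0.5000, -0.8660); cell (5,6); t to first gridline: x 1.1400, y 0.6351 (then +2.0000 / +1.1547)
    (5,5) via y @ 0.6351
    (4,5) via x @ 1.1400
    (4,4) via y @ 1.7898
    (4,3) via y @ 2.9445
    (3,3) via x @ 3.1400
    (3,2) via y @ 4.0992
    (2,2) via x @ 5.1400
    (2,1) via y @ 5.2539
    (2,0) via y @ 6.4086  # hit
  → r_2 = 6.4086
beam 3: φ=180°, α=330°
  direction (0.8660, -0.5000); cell (5,6); t to first gridline: x 0.4965, y 1.1000 (then +1.1547 / +2.0000)
    (6,6) via x @ 0.4965  # hit
  → r_3 = 0.4965
beam 4: φ=270°, α=60°
  direction (0.5000, 0.8660); cell (5,6); t to first gridline: x 0.8600, y 0.5196 (then +2.0000 / +1.1547)
    (5,7) via y @ 0.5196
    (6,7) via x @ 0.8600
    (6,8) via y @ 1.6743
    (6,9) via y @ 2.8290  # hit
  → r_4 = 2.8290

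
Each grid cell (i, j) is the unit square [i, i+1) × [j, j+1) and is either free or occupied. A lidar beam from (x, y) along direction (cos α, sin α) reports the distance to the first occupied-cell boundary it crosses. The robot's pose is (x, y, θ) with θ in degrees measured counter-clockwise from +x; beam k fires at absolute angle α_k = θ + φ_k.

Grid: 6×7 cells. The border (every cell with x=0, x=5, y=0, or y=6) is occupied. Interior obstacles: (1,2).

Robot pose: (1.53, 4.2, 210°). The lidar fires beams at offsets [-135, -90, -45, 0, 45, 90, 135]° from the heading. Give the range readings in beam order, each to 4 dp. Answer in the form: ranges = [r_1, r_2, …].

beam 1: φ=-135°, α=75°
  d=(0.2588,0.9659)  start (1,4)  tX=1.8159 tY=0.8282  stride 1/|dx|=3.8637 1/|dy|=1.0353
    cross y-line → (1,5), t=0.8282
    cross x-line → (2,5), t=1.8159
    cross y-line → (2,6), t=1.8635 (wall)
  → r_1 = 1.8635
beam 2: φ=-90°, α=120°
  d=(-0.5000,0.8660)  start (1,4)  tX=1.0600 tY=0.9238  stride 1/|dx|=2.0000 1/|dy|=1.1547
    cross y-line → (1,5), t=0.9238
    cross x-line → (0,5), t=1.0600 (wall)
  → r_2 = 1.0600
beam 3: φ=-45°, α=165°
  d=(-0.9659,0.2588)  start (1,4)  tX=0.5487 tY=3.0910  stride 1/|dx|=1.0353 1/|dy|=3.8637
    cross x-line → (0,4), t=0.5487 (wall)
  → r_3 = 0.5487
beam 4: φ=0°, α=210°
  d=(-0.8660,-0.5000)  start (1,4)  tX=0.6120 tY=0.4000  stride 1/|dx|=1.1547 1/|dy|=2.0000
    cross y-line → (1,3), t=0.4000
    cross x-line → (0,3), t=0.6120 (wall)
  → r_4 = 0.6120
beam 5: φ=45°, α=255°
  d=(-0.2588,-0.9659)  start (1,4)  tX=2.0478 tY=0.2071  stride 1/|dx|=3.8637 1/|dy|=1.0353
    cross y-line → (1,3), t=0.2071
    cross y-line → (1,2), t=1.2423 (wall)
  → r_5 = 1.2423
beam 6: φ=90°, α=300°
  d=(0.5000,-0.8660)  start (1,4)  tX=0.9400 tY=0.2309  stride 1/|dx|=2.0000 1/|dy|=1.1547
    cross y-line → (1,3), t=0.2309
    cross x-line → (2,3), t=0.9400
    cross y-line → (2,2), t=1.3856
    cross y-line → (2,1), t=2.5403
    cross x-line → (3,1), t=2.9400
    cross y-line → (3,0), t=3.6950 (wall)
  → r_6 = 3.6950
beam 7: φ=135°, α=345°
  d=(0.9659,-0.2588)  start (1,4)  tX=0.4866 tY=0.7727  stride 1/|dx|=1.0353 1/|dy|=3.8637
    cross x-line → (2,4), t=0.4866
    cross y-line → (2,3), t=0.7727
    cross x-line → (3,3), t=1.5219
    cross x-line → (4,3), t=2.5571
    cross x-line → (5,3), t=3.5924 (wall)
  → r_7 = 3.5924

ranges = [1.8635, 1.0600, 0.5487, 0.6120, 1.2423, 3.6950, 3.5924]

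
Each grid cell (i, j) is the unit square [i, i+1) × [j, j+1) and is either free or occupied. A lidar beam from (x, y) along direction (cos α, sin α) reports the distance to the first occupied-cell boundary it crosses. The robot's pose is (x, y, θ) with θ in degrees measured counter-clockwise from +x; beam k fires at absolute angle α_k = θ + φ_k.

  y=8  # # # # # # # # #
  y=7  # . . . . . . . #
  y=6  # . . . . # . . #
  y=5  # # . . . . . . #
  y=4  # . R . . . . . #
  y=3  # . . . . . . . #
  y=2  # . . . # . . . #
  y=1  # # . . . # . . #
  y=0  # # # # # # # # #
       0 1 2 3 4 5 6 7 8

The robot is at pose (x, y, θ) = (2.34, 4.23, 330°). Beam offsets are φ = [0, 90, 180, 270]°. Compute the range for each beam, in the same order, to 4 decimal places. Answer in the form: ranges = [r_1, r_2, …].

ranges = [2.4600, 4.3532, 1.5400, 2.5750]

beam 1: φ=0°, α=330°
  cosα=0.8660 sinα=-0.5000 | (2,4) | tMaxX 0.7621 tMaxY 0.4600 | tΔX 1.1547 tΔY 2.0000
    t=0.4600 [y] (2,3)
    t=0.7621 [x] (3,3)
    t=1.9168 [x] (4,3)
    t=2.4600 [y] (4,2) — stop
  → r_1 = 2.4600
beam 2: φ=90°, α=60°
  cosα=0.5000 sinα=0.8660 | (2,4) | tMaxX 1.3200 tMaxY 0.8891 | tΔX 2.0000 tΔY 1.1547
    t=0.8891 [y] (2,5)
    t=1.3200 [x] (3,5)
    t=2.0438 [y] (3,6)
    t=3.1985 [y] (3,7)
    t=3.3200 [x] (4,7)
    t=4.3532 [y] (4,8) — stop
  → r_2 = 4.3532
beam 3: φ=180°, α=150°
  cosα=-0.8660 sinα=0.5000 | (2,4) | tMaxX 0.3926 tMaxY 1.5400 | tΔX 1.1547 tΔY 2.0000
    t=0.3926 [x] (1,4)
    t=1.5400 [y] (1,5) — stop
  → r_3 = 1.5400
beam 4: φ=270°, α=240°
  cosα=-0.5000 sinα=-0.8660 | (2,4) | tMaxX 0.6800 tMaxY 0.2656 | tΔX 2.0000 tΔY 1.1547
    t=0.2656 [y] (2,3)
    t=0.6800 [x] (1,3)
    t=1.4203 [y] (1,2)
    t=2.5750 [y] (1,1) — stop
  → r_4 = 2.5750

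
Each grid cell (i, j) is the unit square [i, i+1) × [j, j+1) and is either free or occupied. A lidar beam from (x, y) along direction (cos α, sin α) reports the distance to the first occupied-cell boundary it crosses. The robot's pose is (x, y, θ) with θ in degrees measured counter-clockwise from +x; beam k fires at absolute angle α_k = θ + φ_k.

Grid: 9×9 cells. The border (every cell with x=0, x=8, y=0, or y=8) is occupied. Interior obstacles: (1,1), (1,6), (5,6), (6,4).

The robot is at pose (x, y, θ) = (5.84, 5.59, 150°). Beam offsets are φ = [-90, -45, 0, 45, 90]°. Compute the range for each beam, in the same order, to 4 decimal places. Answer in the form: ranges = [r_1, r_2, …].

ranges = [2.7828, 0.4245, 0.8200, 5.0107, 5.3001]

beam 1: φ=-90°, α=60°
  d=(0.5000,0.8660)  start (5,5)  tX=0.3200 tY=0.4734  stride 1/|dx|=2.0000 1/|dy|=1.1547
    cross x-line → (6,5), t=0.3200
    cross y-line → (6,6), t=0.4734
    cross y-line → (6,7), t=1.6281
    cross x-line → (7,7), t=2.3200
    cross y-line → (7,8), t=2.7828 (wall)
  → r_1 = 2.7828
beam 2: φ=-45°, α=105°
  d=(-0.2588,0.9659)  start (5,5)  tX=3.2455 tY=0.4245  stride 1/|dx|=3.8637 1/|dy|=1.0353
    cross y-line → (5,6), t=0.4245 (wall)
  → r_2 = 0.4245
beam 3: φ=0°, α=150°
  d=(-0.8660,0.5000)  start (5,5)  tX=0.9699 tY=0.8200  stride 1/|dx|=1.1547 1/|dy|=2.0000
    cross y-line → (5,6), t=0.8200 (wall)
  → r_3 = 0.8200
beam 4: φ=45°, α=195°
  d=(-0.9659,-0.2588)  start (5,5)  tX=0.8696 tY=2.2796  stride 1/|dx|=1.0353 1/|dy|=3.8637
    cross x-line → (4,5), t=0.8696
    cross x-line → (3,5), t=1.9049
    cross y-line → (3,4), t=2.2796
    cross x-line → (2,4), t=2.9402
    cross x-line → (1,4), t=3.9755
    cross x-line → (0,4), t=5.0107 (wall)
  → r_4 = 5.0107
beam 5: φ=90°, α=240°
  d=(-0.5000,-0.8660)  start (5,5)  tX=1.6800 tY=0.6813  stride 1/|dx|=2.0000 1/|dy|=1.1547
    cross y-line → (5,4), t=0.6813
    cross x-line → (4,4), t=1.6800
    cross y-line → (4,3), t=1.8360
    cross y-line → (4,2), t=2.9907
    cross x-line → (3,2), t=3.6800
    cross y-line → (3,1), t=4.1454
    cross y-line → (3,0), t=5.3001 (wall)
  → r_5 = 5.3001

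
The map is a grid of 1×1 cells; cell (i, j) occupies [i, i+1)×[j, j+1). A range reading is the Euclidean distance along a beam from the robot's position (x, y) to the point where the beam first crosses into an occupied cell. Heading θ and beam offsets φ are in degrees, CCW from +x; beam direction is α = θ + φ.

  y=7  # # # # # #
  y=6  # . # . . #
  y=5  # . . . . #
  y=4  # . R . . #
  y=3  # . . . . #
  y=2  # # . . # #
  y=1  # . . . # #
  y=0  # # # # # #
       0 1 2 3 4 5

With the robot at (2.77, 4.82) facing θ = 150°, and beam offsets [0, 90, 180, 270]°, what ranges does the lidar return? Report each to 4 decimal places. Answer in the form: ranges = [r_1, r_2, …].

beam 1: φ=0°, α=150°
  dir = (cos 150°, sin 150°) = (-0.8660, 0.5000); from cell (2,4)
  next x-line at t=0.8891, next y-line at t=0.3600; Δt_x=1.1547, Δt_y=2.0000
    y: enter (2,5) at t=0.3600
    x: enter (1,5) at t=0.8891
    x: enter (0,5) at t=2.0438 ← occupied
  → r_1 = 2.0438
beam 2: φ=90°, α=240°
  dir = (cos 240°, sin 240°) = (-0.5000, -0.8660); from cell (2,4)
  next x-line at t=1.5400, next y-line at t=0.9469; Δt_x=2.0000, Δt_y=1.1547
    y: enter (2,3) at t=0.9469
    x: enter (1,3) at t=1.5400
    y: enter (1,2) at t=2.1016 ← occupied
  → r_2 = 2.1016
beam 3: φ=180°, α=330°
  dir = (cos 330°, sin 330°) = (0.8660, -0.5000); from cell (2,4)
  next x-line at t=0.2656, next y-line at t=1.6400; Δt_x=1.1547, Δt_y=2.0000
    x: enter (3,4) at t=0.2656
    x: enter (4,4) at t=1.4203
    y: enter (4,3) at t=1.6400
    x: enter (5,3) at t=2.5750 ← occupied
  → r_3 = 2.5750
beam 4: φ=270°, α=60°
  dir = (cos 60°, sin 60°) = (0.5000, 0.8660); from cell (2,4)
  next x-line at t=0.4600, next y-line at t=0.2078; Δt_x=2.0000, Δt_y=1.1547
    y: enter (2,5) at t=0.2078
    x: enter (3,5) at t=0.4600
    y: enter (3,6) at t=1.3625
    x: enter (4,6) at t=2.4600
    y: enter (4,7) at t=2.5172 ← occupied
  → r_4 = 2.5172

ranges = [2.0438, 2.1016, 2.5750, 2.5172]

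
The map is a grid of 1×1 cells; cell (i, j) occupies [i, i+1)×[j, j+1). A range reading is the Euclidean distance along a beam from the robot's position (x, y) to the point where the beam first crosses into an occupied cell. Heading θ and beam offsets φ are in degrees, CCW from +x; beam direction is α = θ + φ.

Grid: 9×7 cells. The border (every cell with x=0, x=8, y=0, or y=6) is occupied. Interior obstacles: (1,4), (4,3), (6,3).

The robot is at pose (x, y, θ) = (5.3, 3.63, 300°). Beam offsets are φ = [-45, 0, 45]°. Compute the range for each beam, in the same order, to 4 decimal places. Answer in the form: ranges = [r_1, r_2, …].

ranges = [2.7228, 3.0369, 0.7247]

beam 1: φ=-45°, α=255°
  direction (-0.2588, -0.9659); cell (5,3); t to first gridline: x 1.1591, y 0.6522 (then +3.8637 / +1.0353)
    (5,2) via y @ 0.6522
    (4,2) via x @ 1.1591
    (4,1) via y @ 1.6875
    (4,0) via y @ 2.7228  # hit
  → r_1 = 2.7228
beam 2: φ=0°, α=300°
  direction (0.5000, -0.8660); cell (5,3); t to first gridline: x 1.4000, y 0.7275 (then +2.0000 / +1.1547)
    (5,2) via y @ 0.7275
    (6,2) via x @ 1.4000
    (6,1) via y @ 1.8822
    (6,0) via y @ 3.0369  # hit
  → r_2 = 3.0369
beam 3: φ=45°, α=345°
  direction (0.9659, -0.2588); cell (5,3); t to first gridline: x 0.7247, y 2.4341 (then +1.0353 / +3.8637)
    (6,3) via x @ 0.7247  # hit
  → r_3 = 0.7247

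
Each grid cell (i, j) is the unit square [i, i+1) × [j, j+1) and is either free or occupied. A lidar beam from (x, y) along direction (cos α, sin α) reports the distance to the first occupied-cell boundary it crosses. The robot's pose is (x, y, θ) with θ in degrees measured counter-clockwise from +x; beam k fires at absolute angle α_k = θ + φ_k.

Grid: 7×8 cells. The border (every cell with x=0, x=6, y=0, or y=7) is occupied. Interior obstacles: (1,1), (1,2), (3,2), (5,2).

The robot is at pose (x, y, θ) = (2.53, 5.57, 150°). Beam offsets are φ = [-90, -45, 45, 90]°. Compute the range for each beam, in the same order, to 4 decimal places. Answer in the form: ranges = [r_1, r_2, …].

beam 1: φ=-90°, α=60°
  direction (0.5000, 0.8660); cell (2,5); t to first gridline: x 0.9400, y 0.4965 (then +2.0000 / +1.1547)
    (2,6) via y @ 0.4965
    (3,6) via x @ 0.9400
    (3,7) via y @ 1.6512  # hit
  → r_1 = 1.6512
beam 2: φ=-45°, α=105°
  direction (-0.2588, 0.9659); cell (2,5); t to first gridline: x 2.0478, y 0.4452 (then +3.8637 / +1.0353)
    (2,6) via y @ 0.4452
    (2,7) via y @ 1.4804  # hit
  → r_2 = 1.4804
beam 3: φ=45°, α=195°
  direction (-0.9659, -0.2588); cell (2,5); t to first gridline: x 0.5487, y 2.2023 (then +1.0353 / +3.8637)
    (1,5) via x @ 0.5487
    (0,5) via x @ 1.5840  # hit
  → r_3 = 1.5840
beam 4: φ=90°, α=240°
  direction (-0.5000, -0.8660); cell (2,5); t to first gridline: x 1.0600, y 0.6582 (then +2.0000 / +1.1547)
    (2,4) via y @ 0.6582
    (1,4) via x @ 1.0600
    (1,3) via y @ 1.8129
    (1,2) via y @ 2.9676  # hit
  → r_4 = 2.9676

ranges = [1.6512, 1.4804, 1.5840, 2.9676]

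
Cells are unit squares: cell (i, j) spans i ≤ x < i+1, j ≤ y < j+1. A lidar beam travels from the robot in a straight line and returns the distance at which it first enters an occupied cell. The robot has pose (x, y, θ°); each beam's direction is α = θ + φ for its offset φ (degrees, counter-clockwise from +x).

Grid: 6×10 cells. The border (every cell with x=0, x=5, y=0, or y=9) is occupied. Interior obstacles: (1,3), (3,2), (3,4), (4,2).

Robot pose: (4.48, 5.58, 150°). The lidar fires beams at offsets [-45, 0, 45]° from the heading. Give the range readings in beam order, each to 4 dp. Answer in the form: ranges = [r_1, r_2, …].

ranges = [3.5406, 4.0184, 3.6028]

beam 1: φ=-45°, α=105°
  direction (-0.2588, 0.9659); cell (4,5); t to first gridline: x 1.8546, y 0.4348 (then +3.8637 / +1.0353)
    (4,6) via y @ 0.4348
    (4,7) via y @ 1.4701
    (3,7) via x @ 1.8546
    (3,8) via y @ 2.5054
    (3,9) via y @ 3.5406  # hit
  → r_1 = 3.5406
beam 2: φ=0°, α=150°
  direction (-0.8660, 0.5000); cell (4,5); t to first gridline: x 0.5543, y 0.8400 (then +1.1547 / +2.0000)
    (3,5) via x @ 0.5543
    (3,6) via y @ 0.8400
    (2,6) via x @ 1.7090
    (2,7) via y @ 2.8400
    (1,7) via x @ 2.8637
    (0,7) via x @ 4.0184  # hit
  → r_2 = 4.0184
beam 3: φ=45°, α=195°
  direction (-0.9659, -0.2588); cell (4,5); t to first gridline: x 0.4969, y 2.2409 (then +1.0353 / +3.8637)
    (3,5) via x @ 0.4969
    (2,5) via x @ 1.5322
    (2,4) via y @ 2.2409
    (1,4) via x @ 2.5675
    (0,4) via x @ 3.6028  # hit
  → r_3 = 3.6028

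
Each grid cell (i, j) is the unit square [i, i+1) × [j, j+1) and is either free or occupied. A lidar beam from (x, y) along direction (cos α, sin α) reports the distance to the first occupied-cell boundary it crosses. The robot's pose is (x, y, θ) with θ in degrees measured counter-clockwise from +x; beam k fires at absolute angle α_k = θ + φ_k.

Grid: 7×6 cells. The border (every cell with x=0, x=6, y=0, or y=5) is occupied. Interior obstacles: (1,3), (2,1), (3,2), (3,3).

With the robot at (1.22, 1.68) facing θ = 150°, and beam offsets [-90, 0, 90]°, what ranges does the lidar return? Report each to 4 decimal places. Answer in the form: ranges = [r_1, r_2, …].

ranges = [1.5242, 0.2540, 0.4400]

beam 1: φ=-90°, α=60°
  direction (0.5000, 0.8660); cell (1,1); t to first gridline: x 1.5600, y 0.3695 (then +2.0000 / +1.1547)
    (1,2) via y @ 0.3695
    (1,3) via y @ 1.5242  # hit
  → r_1 = 1.5242
beam 2: φ=0°, α=150°
  direction (-0.8660, 0.5000); cell (1,1); t to first gridline: x 0.2540, y 0.6400 (then +1.1547 / +2.0000)
    (0,1) via x @ 0.2540  # hit
  → r_2 = 0.2540
beam 3: φ=90°, α=240°
  direction (-0.5000, -0.8660); cell (1,1); t to first gridline: x 0.4400, y 0.7852 (then +2.0000 / +1.1547)
    (0,1) via x @ 0.4400  # hit
  → r_3 = 0.4400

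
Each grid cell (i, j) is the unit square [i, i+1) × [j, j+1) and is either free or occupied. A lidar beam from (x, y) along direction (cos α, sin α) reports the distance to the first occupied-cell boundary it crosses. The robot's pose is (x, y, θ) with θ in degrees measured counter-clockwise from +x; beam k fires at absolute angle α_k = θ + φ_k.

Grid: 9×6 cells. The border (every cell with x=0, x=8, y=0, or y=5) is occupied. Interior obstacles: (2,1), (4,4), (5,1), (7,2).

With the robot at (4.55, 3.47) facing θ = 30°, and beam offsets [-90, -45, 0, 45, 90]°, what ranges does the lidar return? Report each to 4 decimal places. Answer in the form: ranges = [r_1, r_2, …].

beam 1: φ=-90°, α=300°
  dir = (cos 300°, sin 300°) = (0.5000, -0.8660); from cell (4,3)
  next x-line at t=0.9000, next y-line at t=0.5427; Δt_x=2.0000, Δt_y=1.1547
    y: enter (4,2) at t=0.5427
    x: enter (5,2) at t=0.9000
    y: enter (5,1) at t=1.6974 ← occupied
  → r_1 = 1.6974
beam 2: φ=-45°, α=345°
  dir = (cos 345°, sin 345°) = (0.9659, -0.2588); from cell (4,3)
  next x-line at t=0.4659, next y-line at t=1.8159; Δt_x=1.0353, Δt_y=3.8637
    x: enter (5,3) at t=0.4659
    x: enter (6,3) at t=1.5012
    y: enter (6,2) at t=1.8159
    x: enter (7,2) at t=2.5364 ← occupied
  → r_2 = 2.5364
beam 3: φ=0°, α=30°
  dir = (cos 30°, sin 30°) = (0.8660, 0.5000); from cell (4,3)
  next x-line at t=0.5196, next y-line at t=1.0600; Δt_x=1.1547, Δt_y=2.0000
    x: enter (5,3) at t=0.5196
    y: enter (5,4) at t=1.0600
    x: enter (6,4) at t=1.6743
    x: enter (7,4) at t=2.8290
    y: enter (7,5) at t=3.0600 ← occupied
  → r_3 = 3.0600
beam 4: φ=45°, α=75°
  dir = (cos 75°, sin 75°) = (0.2588, 0.9659); from cell (4,3)
  next x-line at t=1.7387, next y-line at t=0.5487; Δt_x=3.8637, Δt_y=1.0353
    y: enter (4,4) at t=0.5487 ← occupied
  → r_4 = 0.5487
beam 5: φ=90°, α=120°
  dir = (cos 120°, sin 120°) = (-0.5000, 0.8660); from cell (4,3)
  next x-line at t=1.1000, next y-line at t=0.6120; Δt_x=2.0000, Δt_y=1.1547
    y: enter (4,4) at t=0.6120 ← occupied
  → r_5 = 0.6120

ranges = [1.6974, 2.5364, 3.0600, 0.5487, 0.6120]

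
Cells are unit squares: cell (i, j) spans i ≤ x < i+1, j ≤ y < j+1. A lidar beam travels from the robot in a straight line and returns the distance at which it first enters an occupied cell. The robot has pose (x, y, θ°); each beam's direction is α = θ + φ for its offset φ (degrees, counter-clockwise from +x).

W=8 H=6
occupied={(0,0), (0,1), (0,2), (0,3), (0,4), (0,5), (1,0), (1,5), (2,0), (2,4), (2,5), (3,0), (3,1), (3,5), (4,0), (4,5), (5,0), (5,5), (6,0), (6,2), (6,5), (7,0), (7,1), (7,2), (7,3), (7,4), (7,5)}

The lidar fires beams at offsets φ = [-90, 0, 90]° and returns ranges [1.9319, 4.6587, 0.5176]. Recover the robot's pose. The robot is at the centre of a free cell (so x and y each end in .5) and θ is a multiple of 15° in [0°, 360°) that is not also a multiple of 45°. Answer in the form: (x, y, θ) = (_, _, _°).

Candidates: 21 free-cell centres × 16 headings = 336 poses. Raycast each; keep the one whose scan matches to 4 dp.
  (6.5, 3.5, 330°): beam 1 = 0.5774 ≠ 1.9319 ✗
  (6.5, 1.5, 60°): beam 1 = 0.5774 ≠ 1.9319 ✗
  (4.5, 2.5, 210°): beam 1 = 2.8868 ≠ 1.9319 ✗
  (3.5, 4.5, 255°): beam 1 = 0.5176 ≠ 1.9319 ✗
  (6.5, 3.5, 345°): beam 1 = 0.5176 ≠ 1.9319 ✗
  …
  (2.5, 3.5, 15°): r_1=1.9319, r_2=4.6587, r_3=0.5176 — all match ✓
Only this pose fits every beam.

(x, y, θ) = (2.5, 3.5, 15°)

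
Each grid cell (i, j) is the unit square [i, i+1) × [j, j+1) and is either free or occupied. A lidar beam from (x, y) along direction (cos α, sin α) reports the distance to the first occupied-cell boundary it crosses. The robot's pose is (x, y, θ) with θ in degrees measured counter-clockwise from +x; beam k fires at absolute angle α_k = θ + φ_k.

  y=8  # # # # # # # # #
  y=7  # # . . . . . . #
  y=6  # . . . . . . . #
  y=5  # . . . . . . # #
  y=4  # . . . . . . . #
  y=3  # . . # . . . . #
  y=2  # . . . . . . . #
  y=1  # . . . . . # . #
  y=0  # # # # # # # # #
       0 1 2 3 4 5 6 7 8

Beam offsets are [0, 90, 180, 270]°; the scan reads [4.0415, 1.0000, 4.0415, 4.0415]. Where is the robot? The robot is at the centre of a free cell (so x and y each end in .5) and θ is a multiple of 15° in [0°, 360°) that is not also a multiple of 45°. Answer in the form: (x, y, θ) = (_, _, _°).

The pose lattice has 45·16 = 720 candidates. Test each by forward raycasting.
  (5.5, 2.5, 210°): beam 1 = 3.0000 ≠ 4.0415 ✗
  (1.5, 2.5, 195°): beam 1 = 0.5176 ≠ 4.0415 ✗
  (5.5, 7.5, 345°): beam 1 = 2.5882 ≠ 4.0415 ✗
  …
  (4.5, 4.5, 150°): r_1=4.0415, r_2=1.0000, r_3=4.0415, r_4=4.0415 — all match ✓
No second candidate reproduces the full scan.

(x, y, θ) = (4.5, 4.5, 150°)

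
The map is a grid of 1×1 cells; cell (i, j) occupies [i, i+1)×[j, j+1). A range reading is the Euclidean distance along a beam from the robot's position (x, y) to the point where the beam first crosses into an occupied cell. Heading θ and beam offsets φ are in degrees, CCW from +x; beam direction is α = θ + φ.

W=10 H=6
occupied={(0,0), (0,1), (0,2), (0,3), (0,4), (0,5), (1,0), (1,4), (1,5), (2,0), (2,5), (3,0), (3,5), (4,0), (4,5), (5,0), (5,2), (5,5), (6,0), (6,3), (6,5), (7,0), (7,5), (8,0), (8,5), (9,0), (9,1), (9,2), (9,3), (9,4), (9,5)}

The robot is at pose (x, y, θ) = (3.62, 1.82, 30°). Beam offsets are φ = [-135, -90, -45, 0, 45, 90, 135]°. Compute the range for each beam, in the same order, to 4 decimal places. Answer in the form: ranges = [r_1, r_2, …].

ranges = [0.8489, 0.9469, 3.1682, 1.5935, 3.2922, 3.2400, 2.7124]

beam 1: φ=-135°, α=255°
  d=(-0.2588,-0.9659)  start (3,1)  tX=2.3955 tY=0.8489  stride 1/|dx|=3.8637 1/|dy|=1.0353
    cross y-line → (3,0), t=0.8489 (wall)
  → r_1 = 0.8489
beam 2: φ=-90°, α=300°
  d=(0.5000,-0.8660)  start (3,1)  tX=0.7600 tY=0.9469  stride 1/|dx|=2.0000 1/|dy|=1.1547
    cross x-line → (4,1), t=0.7600
    cross y-line → (4,0), t=0.9469 (wall)
  → r_2 = 0.9469
beam 3: φ=-45°, α=345°
  d=(0.9659,-0.2588)  start (3,1)  tX=0.3934 tY=3.1682  stride 1/|dx|=1.0353 1/|dy|=3.8637
    cross x-line → (4,1), t=0.3934
    cross x-line → (5,1), t=1.4287
    cross x-line → (6,1), t=2.4640
    cross y-line → (6,0), t=3.1682 (wall)
  → r_3 = 3.1682
beam 4: φ=0°, α=30°
  d=(0.8660,0.5000)  start (3,1)  tX=0.4388 tY=0.3600  stride 1/|dx|=1.1547 1/|dy|=2.0000
    cross y-line → (3,2), t=0.3600
    cross x-line → (4,2), t=0.4388
    cross x-line → (5,2), t=1.5935 (wall)
  → r_4 = 1.5935
beam 5: φ=45°, α=75°
  d=(0.2588,0.9659)  start (3,1)  tX=1.4682 tY=0.1863  stride 1/|dx|=3.8637 1/|dy|=1.0353
    cross y-line → (3,2), t=0.1863
    cross y-line → (3,3), t=1.2216
    cross x-line → (4,3), t=1.4682
    cross y-line → (4,4), t=2.2569
    cross y-line → (4,5), t=3.2922 (wall)
  → r_5 = 3.2922
beam 6: φ=90°, α=120°
  d=(-0.5000,0.8660)  start (3,1)  tX=1.2400 tY=0.2078  stride 1/|dx|=2.0000 1/|dy|=1.1547
    cross y-line → (3,2), t=0.2078
    cross x-line → (2,2), t=1.2400
    cross y-line → (2,3), t=1.3625
    cross y-line → (2,4), t=2.5172
    cross x-line → (1,4), t=3.2400 (wall)
  → r_6 = 3.2400
beam 7: φ=135°, α=165°
  d=(-0.9659,0.2588)  start (3,1)  tX=0.6419 tY=0.6955  stride 1/|dx|=1.0353 1/|dy|=3.8637
    cross x-line → (2,1), t=0.6419
    cross y-line → (2,2), t=0.6955
    cross x-line → (1,2), t=1.6771
    cross x-line → (0,2), t=2.7124 (wall)
  → r_7 = 2.7124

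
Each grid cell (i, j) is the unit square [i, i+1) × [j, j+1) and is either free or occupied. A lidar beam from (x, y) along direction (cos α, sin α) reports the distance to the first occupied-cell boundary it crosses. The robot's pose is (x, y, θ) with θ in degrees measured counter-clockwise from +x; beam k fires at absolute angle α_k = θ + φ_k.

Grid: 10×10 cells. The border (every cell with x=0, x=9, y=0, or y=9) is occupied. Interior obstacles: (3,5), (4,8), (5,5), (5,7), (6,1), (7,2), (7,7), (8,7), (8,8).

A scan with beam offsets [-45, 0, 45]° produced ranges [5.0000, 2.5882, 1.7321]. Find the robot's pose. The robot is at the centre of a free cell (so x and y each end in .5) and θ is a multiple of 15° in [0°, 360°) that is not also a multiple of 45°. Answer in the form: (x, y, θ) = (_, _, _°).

The pose lattice has 55·16 = 880 candidates. Test each by forward raycasting.
  (4.5, 6.5, 150°): beam 1 = 1.5529 ≠ 5.0000 ✗
  (8.5, 3.5, 150°): beam 1 = 3.6235 ≠ 5.0000 ✗
  (5.5, 3.5, 15°): beam 1 = 1.7321 ≠ 5.0000 ✗
  (2.5, 6.5, 15°): beam 1 = 1.0000 ≠ 5.0000 ✗
  …
  (5.5, 3.5, 255°): r_1=5.0000, r_2=2.5882, r_3=1.7321 — all match ✓
Only this pose fits every beam.

(x, y, θ) = (5.5, 3.5, 255°)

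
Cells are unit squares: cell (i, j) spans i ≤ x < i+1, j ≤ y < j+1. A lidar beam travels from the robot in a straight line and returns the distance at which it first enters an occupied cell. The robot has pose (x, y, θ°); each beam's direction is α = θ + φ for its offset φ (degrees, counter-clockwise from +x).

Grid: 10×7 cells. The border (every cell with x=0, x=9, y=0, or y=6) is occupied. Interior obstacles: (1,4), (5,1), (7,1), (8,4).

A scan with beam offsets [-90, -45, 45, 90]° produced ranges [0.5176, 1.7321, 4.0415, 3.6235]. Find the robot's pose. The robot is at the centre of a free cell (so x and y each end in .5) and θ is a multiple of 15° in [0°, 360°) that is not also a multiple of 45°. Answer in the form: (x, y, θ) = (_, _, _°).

(x, y, θ) = (5.5, 2.5, 15°)

Enumerate (i+0.5, j+0.5, θ) over the 36 free cells and 16 admissible headings. For each, cast all 4 beams and compare to the given ranges.
  (6.5, 2.5, 15°): beam 1 = 1.5529 ≠ 0.5176 ✗
  (3.5, 4.5, 15°): beam 1 = 3.6235 ≠ 0.5176 ✗
  (5.5, 3.5, 330°): beam 1 = 2.8868 ≠ 0.5176 ✗
  (7.5, 5.5, 120°): beam 1 = 1.0000 ≠ 0.5176 ✗
  (5.5, 5.5, 120°): beam 1 = 1.0000 ≠ 0.5176 ✗
  …
  (5.5, 2.5, 15°): r_1=0.5176, r_2=1.7321, r_3=4.0415, r_4=3.6235 — all match ✓
No second candidate reproduces the full scan.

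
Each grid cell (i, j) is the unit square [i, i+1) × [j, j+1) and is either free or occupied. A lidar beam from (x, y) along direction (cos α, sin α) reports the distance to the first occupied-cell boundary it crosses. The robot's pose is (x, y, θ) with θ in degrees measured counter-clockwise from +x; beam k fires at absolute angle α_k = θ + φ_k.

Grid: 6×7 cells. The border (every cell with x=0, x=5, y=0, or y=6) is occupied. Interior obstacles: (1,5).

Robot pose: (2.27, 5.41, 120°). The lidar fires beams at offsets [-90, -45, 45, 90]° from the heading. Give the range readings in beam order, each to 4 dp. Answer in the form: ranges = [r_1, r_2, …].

ranges = [1.1800, 0.6108, 0.2795, 0.3118]

beam 1: φ=-90°, α=30°
  direction (0.8660, 0.5000); cell (2,5); t to first gridline: x 0.8429, y 1.1800 (then +1.1547 / +2.0000)
    (3,5) via x @ 0.8429
    (3,6) via y @ 1.1800  # hit
  → r_1 = 1.1800
beam 2: φ=-45°, α=75°
  direction (0.2588, 0.9659); cell (2,5); t to first gridline: x 2.8205, y 0.6108 (then +3.8637 / +1.0353)
    (2,6) via y @ 0.6108  # hit
  → r_2 = 0.6108
beam 3: φ=45°, α=165°
  direction (-0.9659, 0.2588); cell (2,5); t to first gridline: x 0.2795, y 2.2796 (then +1.0353 / +3.8637)
    (1,5) via x @ 0.2795  # hit
  → r_3 = 0.2795
beam 4: φ=90°, α=210°
  direction (-0.8660, -0.5000); cell (2,5); t to first gridline: x 0.3118, y 0.8200 (then +1.1547 / +2.0000)
    (1,5) via x @ 0.3118  # hit
  → r_4 = 0.3118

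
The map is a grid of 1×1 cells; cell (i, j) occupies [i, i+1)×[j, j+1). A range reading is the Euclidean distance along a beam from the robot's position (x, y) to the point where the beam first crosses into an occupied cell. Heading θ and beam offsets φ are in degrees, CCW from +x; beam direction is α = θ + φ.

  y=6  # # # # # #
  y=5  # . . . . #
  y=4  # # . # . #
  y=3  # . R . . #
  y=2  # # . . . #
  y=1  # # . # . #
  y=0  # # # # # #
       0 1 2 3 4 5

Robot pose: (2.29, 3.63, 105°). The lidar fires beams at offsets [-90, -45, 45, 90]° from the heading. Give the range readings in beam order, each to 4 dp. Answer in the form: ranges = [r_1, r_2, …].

beam 1: φ=-90°, α=15°
  dir = (cos 15°, sin 15°) = (0.9659, 0.2588); from cell (2,3)
  next x-line at t=0.7350, next y-line at t=1.4296; Δt_x=1.0353, Δt_y=3.8637
    x: enter (3,3) at t=0.7350
    y: enter (3,4) at t=1.4296 ← occupied
  → r_1 = 1.4296
beam 2: φ=-45°, α=60°
  dir = (cos 60°, sin 60°) = (0.5000, 0.8660); from cell (2,3)
  next x-line at t=1.4200, next y-line at t=0.4272; Δt_x=2.0000, Δt_y=1.1547
    y: enter (2,4) at t=0.4272
    x: enter (3,4) at t=1.4200 ← occupied
  → r_2 = 1.4200
beam 3: φ=45°, α=150°
  dir = (cos 150°, sin 150°) = (-0.8660, 0.5000); from cell (2,3)
  next x-line at t=0.3349, next y-line at t=0.7400; Δt_x=1.1547, Δt_y=2.0000
    x: enter (1,3) at t=0.3349
    y: enter (1,4) at t=0.7400 ← occupied
  → r_3 = 0.7400
beam 4: φ=90°, α=195°
  dir = (cos 195°, sin 195°) = (-0.9659, -0.2588); from cell (2,3)
  next x-line at t=0.3002, next y-line at t=2.4341; Δt_x=1.0353, Δt_y=3.8637
    x: enter (1,3) at t=0.3002
    x: enter (0,3) at t=1.3355 ← occupied
  → r_4 = 1.3355

ranges = [1.4296, 1.4200, 0.7400, 1.3355]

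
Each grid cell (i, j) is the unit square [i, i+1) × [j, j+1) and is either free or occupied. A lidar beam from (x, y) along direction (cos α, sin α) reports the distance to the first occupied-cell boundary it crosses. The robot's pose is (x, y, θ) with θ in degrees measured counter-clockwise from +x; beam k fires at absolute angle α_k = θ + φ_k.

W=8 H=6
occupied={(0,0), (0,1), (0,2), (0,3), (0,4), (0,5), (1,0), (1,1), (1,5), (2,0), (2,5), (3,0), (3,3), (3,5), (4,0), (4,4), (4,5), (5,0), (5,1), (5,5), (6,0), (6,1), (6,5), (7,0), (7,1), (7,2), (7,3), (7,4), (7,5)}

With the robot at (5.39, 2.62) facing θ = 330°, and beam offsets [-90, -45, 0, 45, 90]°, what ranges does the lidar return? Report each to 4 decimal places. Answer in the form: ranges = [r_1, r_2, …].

ranges = [0.7159, 0.6419, 1.2400, 1.6668, 2.7482]

beam 1: φ=-90°, α=240°
  dir = (cos 240°, sin 240°) = (-0.5000, -0.8660); from cell (5,2)
  next x-line at t=0.7800, next y-line at t=0.7159; Δt_x=2.0000, Δt_y=1.1547
    y: enter (5,1) at t=0.7159 ← occupied
  → r_1 = 0.7159
beam 2: φ=-45°, α=285°
  dir = (cos 285°, sin 285°) = (0.2588, -0.9659); from cell (5,2)
  next x-line at t=2.3569, next y-line at t=0.6419; Δt_x=3.8637, Δt_y=1.0353
    y: enter (5,1) at t=0.6419 ← occupied
  → r_2 = 0.6419
beam 3: φ=0°, α=330°
  dir = (cos 330°, sin 330°) = (0.8660, -0.5000); from cell (5,2)
  next x-line at t=0.7044, next y-line at t=1.2400; Δt_x=1.1547, Δt_y=2.0000
    x: enter (6,2) at t=0.7044
    y: enter (6,1) at t=1.2400 ← occupied
  → r_3 = 1.2400
beam 4: φ=45°, α=15°
  dir = (cos 15°, sin 15°) = (0.9659, 0.2588); from cell (5,2)
  next x-line at t=0.6315, next y-line at t=1.4682; Δt_x=1.0353, Δt_y=3.8637
    x: enter (6,2) at t=0.6315
    y: enter (6,3) at t=1.4682
    x: enter (7,3) at t=1.6668 ← occupied
  → r_4 = 1.6668
beam 5: φ=90°, α=60°
  dir = (cos 60°, sin 60°) = (0.5000, 0.8660); from cell (5,2)
  next x-line at t=1.2200, next y-line at t=0.4388; Δt_x=2.0000, Δt_y=1.1547
    y: enter (5,3) at t=0.4388
    x: enter (6,3) at t=1.2200
    y: enter (6,4) at t=1.5935
    y: enter (6,5) at t=2.7482 ← occupied
  → r_5 = 2.7482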